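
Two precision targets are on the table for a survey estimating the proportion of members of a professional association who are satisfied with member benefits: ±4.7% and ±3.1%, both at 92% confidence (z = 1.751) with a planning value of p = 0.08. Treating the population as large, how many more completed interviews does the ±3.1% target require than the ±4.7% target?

At ±4.7%: n = 1.751² × 0.0736 / 0.047² ≈ 102.15 → 103.
At ±3.1%: n = 1.751² × 0.0736 / 0.031² ≈ 234.82 → 235.
Additional respondents: 235 − 103 = 132.

132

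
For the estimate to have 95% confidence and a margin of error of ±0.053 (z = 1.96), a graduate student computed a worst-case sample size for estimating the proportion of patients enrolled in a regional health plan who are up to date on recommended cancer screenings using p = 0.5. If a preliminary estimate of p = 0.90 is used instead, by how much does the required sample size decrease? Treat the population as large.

Conservative (p = 0.5): n = 1.96² × 0.25 / 0.053² ≈ 341.90 → 342.
Using p = 0.90: p(1−p) = 0.0900, so n = 1.96² × 0.0900 / 0.053² ≈ 123.08 → 124.
Reduction: 342 − 124 = 218.

218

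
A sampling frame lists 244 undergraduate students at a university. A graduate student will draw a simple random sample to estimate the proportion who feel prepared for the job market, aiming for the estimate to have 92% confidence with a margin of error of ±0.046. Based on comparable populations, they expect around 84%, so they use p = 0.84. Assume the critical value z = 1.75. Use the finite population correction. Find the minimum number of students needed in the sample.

Unadjusted: n₀ = 1.75² × 0.84 × 0.16 / 0.046² ≈ 194.52, so n₀ = 195.
Finite population correction with N = 244: n = n₀ / (1 + (n₀−1)/N) = 195 / (1 + 194/244) = 195 / 1.7951 ≈ 108.63.
Rounding up, n = 109.

109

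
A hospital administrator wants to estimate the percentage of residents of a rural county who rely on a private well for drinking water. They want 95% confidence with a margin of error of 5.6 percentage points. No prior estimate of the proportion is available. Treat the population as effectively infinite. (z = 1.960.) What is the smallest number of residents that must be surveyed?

With no prior estimate, use p = 0.5, giving p(1−p) = 0.25.
n = z²·p(1−p)/E² = 1.960² × 0.2500 / 0.056² = 3.8416 × 0.2500 / 0.003136 ≈ 306.25.
Rounding up gives n = 307.

307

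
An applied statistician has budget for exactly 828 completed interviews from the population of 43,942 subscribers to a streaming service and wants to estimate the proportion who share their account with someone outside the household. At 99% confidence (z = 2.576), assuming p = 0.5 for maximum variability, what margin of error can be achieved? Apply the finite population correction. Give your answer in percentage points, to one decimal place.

4.4

Finite-population factor: (N−n)/(N−1) = (43942−828)/(43942−1) = 0.9812.
SE(p̂) = √[p(1−p)/n · (N−n)/(N−1)] = √[0.2500/828 × 0.9812] = 0.01721.
E = z × SE = 2.576 × 0.01721 = 0.04434 ≈ 4.4 percentage points.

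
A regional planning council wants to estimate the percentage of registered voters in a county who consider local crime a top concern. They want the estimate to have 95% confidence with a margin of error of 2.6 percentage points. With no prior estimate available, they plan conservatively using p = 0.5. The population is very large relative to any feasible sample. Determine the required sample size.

For 95% confidence, z = 1.96.
With p = 0.5, p(1−p) = 0.25.
n = z²·p(1−p)/E² = 1.96² × 0.2500 / 0.026² = 3.8416 × 0.2500 / 0.000676 ≈ 1420.71.
Rounding up gives n = 1421.

1421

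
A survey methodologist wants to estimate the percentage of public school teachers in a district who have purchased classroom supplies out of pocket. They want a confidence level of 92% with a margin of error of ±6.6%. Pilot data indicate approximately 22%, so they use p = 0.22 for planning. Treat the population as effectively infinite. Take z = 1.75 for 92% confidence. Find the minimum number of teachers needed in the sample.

With p = 0.22, p(1−p) = 0.1716.
n = z²·p(1−p)/E² = 1.75² × 0.1716 / 0.066² = 3.0625 × 0.1716 / 0.004356 ≈ 120.64.
Rounding up gives n = 121.

121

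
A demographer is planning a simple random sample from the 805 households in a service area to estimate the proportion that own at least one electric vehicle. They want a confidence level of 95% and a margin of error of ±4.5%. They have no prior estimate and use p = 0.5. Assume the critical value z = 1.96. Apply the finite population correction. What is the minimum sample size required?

299

Unadjusted: n₀ = 1.96² × 0.50 × 0.50 / 0.045² ≈ 474.27, so n₀ = 475.
Finite population correction with N = 805: n = n₀ / (1 + (n₀−1)/N) = 475 / (1 + 474/805) = 475 / 1.5888 ≈ 298.96.
Rounding up, n = 299.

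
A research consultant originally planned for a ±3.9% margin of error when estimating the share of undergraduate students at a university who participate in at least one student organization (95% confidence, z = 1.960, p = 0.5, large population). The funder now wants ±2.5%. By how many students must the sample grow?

905

At ±3.9%: n = 1.960² × 0.2500 / 0.039² ≈ 631.43 → 632.
At ±2.5%: n = 1.960² × 0.2500 / 0.025² ≈ 1536.64 → 1537.
Additional respondents: 1537 − 632 = 905.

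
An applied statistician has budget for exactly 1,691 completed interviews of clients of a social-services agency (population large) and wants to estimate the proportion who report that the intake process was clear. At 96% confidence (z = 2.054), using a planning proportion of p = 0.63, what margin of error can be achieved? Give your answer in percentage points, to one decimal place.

SE(p̂) = √[p(1−p)/n] = √[0.2331/1691] = 0.01174.
E = z × SE = 2.054 × 0.01174 = 0.02412, or 2.4 percentage points.

2.4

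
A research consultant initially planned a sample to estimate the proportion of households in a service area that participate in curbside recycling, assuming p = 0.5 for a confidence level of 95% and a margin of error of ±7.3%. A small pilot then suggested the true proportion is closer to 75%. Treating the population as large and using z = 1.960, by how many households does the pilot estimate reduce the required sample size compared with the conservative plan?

45

Conservative (p = 0.5): n = 1.960² × 0.25 / 0.073² ≈ 180.22 → 181.
Using p = 0.75: p(1−p) = 0.1875, so n = 1.960² × 0.1875 / 0.073² ≈ 135.17 → 136.
Reduction: 181 − 136 = 45.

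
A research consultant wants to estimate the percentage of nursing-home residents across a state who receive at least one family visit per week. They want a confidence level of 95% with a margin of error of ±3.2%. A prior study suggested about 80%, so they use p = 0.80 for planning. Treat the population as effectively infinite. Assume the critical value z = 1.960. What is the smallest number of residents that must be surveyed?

With p = 0.80, p(1−p) = 0.1600.
n = z²·p(1−p)/E² = 1.960² × 0.1600 / 0.032² = 3.8416 × 0.1600 / 0.001024 ≈ 600.25.
Rounding up gives n = 601.

601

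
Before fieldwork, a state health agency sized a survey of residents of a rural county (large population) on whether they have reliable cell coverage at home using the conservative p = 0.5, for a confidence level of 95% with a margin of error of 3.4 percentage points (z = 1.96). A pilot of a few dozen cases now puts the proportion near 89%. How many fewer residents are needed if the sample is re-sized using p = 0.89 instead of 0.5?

Conservative (p = 0.5): n = 1.96² × 0.25 / 0.034² ≈ 830.80 → 831.
Using p = 0.89: p(1−p) = 0.0979, so n = 1.96² × 0.0979 / 0.034² ≈ 325.34 → 326.
Reduction: 831 − 326 = 505.

505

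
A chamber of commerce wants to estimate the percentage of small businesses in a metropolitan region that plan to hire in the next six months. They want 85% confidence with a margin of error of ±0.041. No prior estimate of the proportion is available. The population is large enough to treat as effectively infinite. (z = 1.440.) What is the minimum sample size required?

309

With no prior estimate, use p = 0.5, giving p(1−p) = 0.25.
n = z²·p(1−p)/E² = 1.440² × 0.2500 / 0.041² = 2.0736 × 0.2500 / 0.001681 ≈ 308.39.
Rounding up gives n = 309.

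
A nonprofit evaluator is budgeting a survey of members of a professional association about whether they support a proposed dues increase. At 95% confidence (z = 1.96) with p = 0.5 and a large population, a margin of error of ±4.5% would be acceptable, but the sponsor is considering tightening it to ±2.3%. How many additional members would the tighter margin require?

1341

At ±4.5%: n = 1.96² × 0.2500 / 0.045² ≈ 474.27 → 475.
At ±2.3%: n = 1.96² × 0.2500 / 0.023² ≈ 1815.50 → 1816.
Additional respondents: 1816 − 475 = 1341.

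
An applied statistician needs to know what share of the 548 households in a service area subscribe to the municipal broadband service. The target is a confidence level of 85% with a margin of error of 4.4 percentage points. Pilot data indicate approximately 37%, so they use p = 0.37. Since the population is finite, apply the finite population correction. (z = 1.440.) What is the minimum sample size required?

172

Unadjusted: n₀ = 1.440² × 0.37 × 0.63 / 0.044² ≈ 249.67, so n₀ = 250.
Finite population correction with N = 548: n = n₀ / (1 + (n₀−1)/N) = 250 / (1 + 249/548) = 250 / 1.4544 ≈ 171.89.
Rounding up, n = 172.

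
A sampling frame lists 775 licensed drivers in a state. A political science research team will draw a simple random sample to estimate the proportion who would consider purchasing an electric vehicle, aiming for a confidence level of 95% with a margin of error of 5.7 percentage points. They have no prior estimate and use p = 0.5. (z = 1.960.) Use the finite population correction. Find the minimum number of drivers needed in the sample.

Unadjusted: n₀ = 1.960² × 0.50 × 0.50 / 0.057² ≈ 295.60, so n₀ = 296.
Finite population correction with N = 775: n = n₀ / (1 + (n₀−1)/N) = 296 / (1 + 295/775) = 296 / 1.3806 ≈ 214.39.
Rounding up, n = 215.

215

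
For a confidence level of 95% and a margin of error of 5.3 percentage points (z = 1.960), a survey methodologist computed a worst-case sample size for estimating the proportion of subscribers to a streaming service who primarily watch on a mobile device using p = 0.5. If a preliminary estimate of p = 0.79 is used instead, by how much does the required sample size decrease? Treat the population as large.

115

Conservative (p = 0.5): n = 1.960² × 0.25 / 0.053² ≈ 341.90 → 342.
Using p = 0.79: p(1−p) = 0.1659, so n = 1.960² × 0.1659 / 0.053² ≈ 226.89 → 227.
Reduction: 342 − 227 = 115.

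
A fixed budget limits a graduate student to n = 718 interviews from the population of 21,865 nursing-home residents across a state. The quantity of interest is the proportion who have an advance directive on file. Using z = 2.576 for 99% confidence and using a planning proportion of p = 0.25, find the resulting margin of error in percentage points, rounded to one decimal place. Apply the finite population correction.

4.1

Finite-population factor: (N−n)/(N−1) = (21865−718)/(21865−1) = 0.9672.
SE(p̂) = √[p(1−p)/n · (N−n)/(N−1)] = √[0.1875/718 × 0.9672] = 0.01589.
E = z × SE = 2.576 × 0.01589 = 0.04094 ≈ 4.1 percentage points.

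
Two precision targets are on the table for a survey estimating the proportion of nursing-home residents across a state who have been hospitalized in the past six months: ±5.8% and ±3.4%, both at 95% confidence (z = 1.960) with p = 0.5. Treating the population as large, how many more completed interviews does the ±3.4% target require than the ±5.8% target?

545

At ±5.8%: n = 1.960² × 0.2500 / 0.058² ≈ 285.49 → 286.
At ±3.4%: n = 1.960² × 0.2500 / 0.034² ≈ 830.80 → 831.
Additional respondents: 831 − 286 = 545.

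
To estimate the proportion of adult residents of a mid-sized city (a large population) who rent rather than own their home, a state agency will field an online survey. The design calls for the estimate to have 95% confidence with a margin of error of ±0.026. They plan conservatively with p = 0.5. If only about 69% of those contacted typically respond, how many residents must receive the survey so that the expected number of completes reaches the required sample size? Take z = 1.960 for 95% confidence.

Completed interviews needed: n₀ = 1.960² × 0.2500 / 0.026² ≈ 1420.71 → 1421.
At a 69% response rate, contacts needed = 1421 / 0.69 ≈ 2059.42 → 2060.

2060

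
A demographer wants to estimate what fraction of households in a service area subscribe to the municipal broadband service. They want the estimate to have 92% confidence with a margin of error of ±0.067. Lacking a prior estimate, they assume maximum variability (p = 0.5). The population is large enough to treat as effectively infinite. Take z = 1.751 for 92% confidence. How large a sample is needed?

With p = 0.5, p(1−p) = 0.25.
n = z²·p(1−p)/E² = 1.751² × 0.2500 / 0.067² = 3.0660 × 0.2500 / 0.004489 ≈ 170.75.
Rounding up gives n = 171.

171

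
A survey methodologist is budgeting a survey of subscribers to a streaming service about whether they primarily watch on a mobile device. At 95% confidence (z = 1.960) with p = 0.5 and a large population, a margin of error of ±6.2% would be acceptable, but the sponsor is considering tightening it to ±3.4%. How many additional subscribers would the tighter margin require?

At ±6.2%: n = 1.960² × 0.2500 / 0.062² ≈ 249.84 → 250.
At ±3.4%: n = 1.960² × 0.2500 / 0.034² ≈ 830.80 → 831.
Additional respondents: 831 − 250 = 581.

581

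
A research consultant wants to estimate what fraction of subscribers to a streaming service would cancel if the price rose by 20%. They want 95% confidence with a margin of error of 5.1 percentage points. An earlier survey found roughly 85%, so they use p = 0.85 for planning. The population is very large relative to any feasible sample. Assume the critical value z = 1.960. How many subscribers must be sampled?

With p = 0.85, p(1−p) = 0.1275.
n = z²·p(1−p)/E² = 1.960² × 0.1275 / 0.051² = 3.8416 × 0.1275 / 0.002601 ≈ 188.31.
Rounding up gives n = 189.

189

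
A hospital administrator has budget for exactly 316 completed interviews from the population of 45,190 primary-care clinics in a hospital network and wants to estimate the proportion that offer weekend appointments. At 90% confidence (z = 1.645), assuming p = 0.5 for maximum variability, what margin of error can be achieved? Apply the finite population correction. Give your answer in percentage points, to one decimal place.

Finite-population factor: (N−n)/(N−1) = (45190−316)/(45190−1) = 0.9930.
SE(p̂) = √[p(1−p)/n · (N−n)/(N−1)] = √[0.2500/316 × 0.9930] = 0.02803.
E = z × SE = 1.645 × 0.02803 = 0.04611 ≈ 4.6 percentage points.

4.6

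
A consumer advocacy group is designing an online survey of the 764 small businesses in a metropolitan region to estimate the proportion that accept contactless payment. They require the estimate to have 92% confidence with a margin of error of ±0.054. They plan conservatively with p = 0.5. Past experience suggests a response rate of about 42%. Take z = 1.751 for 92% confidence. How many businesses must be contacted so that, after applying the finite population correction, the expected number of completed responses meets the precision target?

Completed interviews needed (unadjusted): n₀ = 1.751² × 0.2500 / 0.054² ≈ 262.86 → 263.
FPC for N = 764: n = 263 / (1 + 262/764) = 263 / 1.3429 ≈ 195.84 → 196.
At a 42% response rate, contacts needed = 196 / 0.42 ≈ 466.67 → 467.

467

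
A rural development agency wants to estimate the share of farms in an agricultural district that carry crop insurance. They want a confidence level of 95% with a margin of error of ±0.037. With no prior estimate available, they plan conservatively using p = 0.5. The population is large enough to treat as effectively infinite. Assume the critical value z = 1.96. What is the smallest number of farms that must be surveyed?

With p = 0.5, p(1−p) = 0.25.
n = z²·p(1−p)/E² = 1.96² × 0.2500 / 0.037² = 3.8416 × 0.2500 / 0.001369 ≈ 701.53.
Rounding up gives n = 702.

702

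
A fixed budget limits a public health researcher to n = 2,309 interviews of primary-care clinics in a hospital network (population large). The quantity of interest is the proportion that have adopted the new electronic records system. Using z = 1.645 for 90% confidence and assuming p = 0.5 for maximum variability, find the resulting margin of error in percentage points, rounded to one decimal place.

SE(p̂) = √[p(1−p)/n] = √[0.2500/2309] = 0.01041.
E = z × SE = 1.645 × 0.01041 = 0.01712, or 1.7 percentage points.

1.7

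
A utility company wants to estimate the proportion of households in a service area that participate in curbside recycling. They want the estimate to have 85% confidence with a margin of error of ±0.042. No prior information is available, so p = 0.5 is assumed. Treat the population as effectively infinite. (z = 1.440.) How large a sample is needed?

294

With p = 0.5, p(1−p) = 0.25.
n = z²·p(1−p)/E² = 1.440² × 0.2500 / 0.042² = 2.0736 × 0.2500 / 0.001764 ≈ 293.88.
Rounding up gives n = 294.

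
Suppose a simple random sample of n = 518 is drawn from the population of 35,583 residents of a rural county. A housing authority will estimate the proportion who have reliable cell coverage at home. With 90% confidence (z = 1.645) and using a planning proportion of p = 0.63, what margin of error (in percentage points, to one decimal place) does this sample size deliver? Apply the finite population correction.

Finite-population factor: (N−n)/(N−1) = (35583−518)/(35583−1) = 0.9855.
SE(p̂) = √[p(1−p)/n · (N−n)/(N−1)] = √[0.2331/518 × 0.9855] = 0.02106.
E = z × SE = 1.645 × 0.02106 = 0.03464 ≈ 3.5 percentage points.

3.5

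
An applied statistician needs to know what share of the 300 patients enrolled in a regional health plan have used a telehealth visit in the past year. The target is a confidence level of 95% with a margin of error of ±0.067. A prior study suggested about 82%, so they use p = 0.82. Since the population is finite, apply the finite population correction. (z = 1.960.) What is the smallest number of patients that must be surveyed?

Unadjusted: n₀ = 1.960² × 0.82 × 0.18 / 0.067² ≈ 126.31, so n₀ = 127.
Finite population correction with N = 300: n = n₀ / (1 + (n₀−1)/N) = 127 / (1 + 126/300) = 127 / 1.4200 ≈ 89.44.
Rounding up, n = 90.

90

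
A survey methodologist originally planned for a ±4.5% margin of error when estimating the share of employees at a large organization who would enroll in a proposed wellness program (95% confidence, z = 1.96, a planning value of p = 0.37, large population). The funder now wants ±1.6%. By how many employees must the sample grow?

3055

At ±4.5%: n = 1.96² × 0.2331 / 0.045² ≈ 442.21 → 443.
At ±1.6%: n = 1.96² × 0.2331 / 0.016² ≈ 3497.96 → 3498.
Additional respondents: 3498 − 443 = 3055.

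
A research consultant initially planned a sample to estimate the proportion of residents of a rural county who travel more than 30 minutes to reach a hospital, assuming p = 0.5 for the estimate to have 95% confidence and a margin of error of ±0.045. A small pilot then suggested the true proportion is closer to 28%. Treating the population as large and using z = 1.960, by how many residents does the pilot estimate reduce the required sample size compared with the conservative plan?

92

Conservative (p = 0.5): n = 1.960² × 0.25 / 0.045² ≈ 474.27 → 475.
Using p = 0.28: p(1−p) = 0.2016, so n = 1.960² × 0.2016 / 0.045² ≈ 382.45 → 383.
Reduction: 475 − 383 = 92.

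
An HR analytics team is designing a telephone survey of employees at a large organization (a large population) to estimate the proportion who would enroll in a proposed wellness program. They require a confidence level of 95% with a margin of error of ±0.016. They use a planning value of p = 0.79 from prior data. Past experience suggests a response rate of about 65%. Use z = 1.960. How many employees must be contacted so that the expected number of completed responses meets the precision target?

3831

Completed interviews needed: n₀ = 1.960² × 0.1659 / 0.016² ≈ 2489.54 → 2490.
At a 65% response rate, contacts needed = 2490 / 0.65 ≈ 3830.77 → 3831.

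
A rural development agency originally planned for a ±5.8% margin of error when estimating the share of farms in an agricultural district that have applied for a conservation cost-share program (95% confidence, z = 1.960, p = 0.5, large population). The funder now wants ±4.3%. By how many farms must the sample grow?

234

At ±5.8%: n = 1.960² × 0.2500 / 0.058² ≈ 285.49 → 286.
At ±4.3%: n = 1.960² × 0.2500 / 0.043² ≈ 519.42 → 520.
Additional respondents: 520 − 286 = 234.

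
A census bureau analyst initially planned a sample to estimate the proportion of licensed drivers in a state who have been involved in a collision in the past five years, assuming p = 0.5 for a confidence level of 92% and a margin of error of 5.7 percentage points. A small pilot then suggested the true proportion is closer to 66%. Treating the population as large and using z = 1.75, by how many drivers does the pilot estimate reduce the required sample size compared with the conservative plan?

Conservative (p = 0.5): n = 1.75² × 0.25 / 0.057² ≈ 235.65 → 236.
Using p = 0.66: p(1−p) = 0.2244, so n = 1.75² × 0.2244 / 0.057² ≈ 211.52 → 212.
Reduction: 236 − 212 = 24.

24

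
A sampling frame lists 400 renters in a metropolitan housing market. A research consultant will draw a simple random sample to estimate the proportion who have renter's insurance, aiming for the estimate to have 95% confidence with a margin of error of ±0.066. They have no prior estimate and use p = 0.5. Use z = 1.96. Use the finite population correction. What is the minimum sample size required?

143

Unadjusted: n₀ = 1.96² × 0.50 × 0.50 / 0.066² ≈ 220.48, so n₀ = 221.
Finite population correction with N = 400: n = n₀ / (1 + (n₀−1)/N) = 221 / (1 + 220/400) = 221 / 1.5500 ≈ 142.58.
Rounding up, n = 143.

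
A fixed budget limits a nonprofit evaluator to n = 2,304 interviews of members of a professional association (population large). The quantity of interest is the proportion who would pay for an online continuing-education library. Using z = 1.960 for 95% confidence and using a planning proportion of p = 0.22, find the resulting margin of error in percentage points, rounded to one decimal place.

1.7

SE(p̂) = √[p(1−p)/n] = √[0.1716/2304] = 0.00863.
E = z × SE = 1.960 × 0.00863 = 0.01692, or 1.7 percentage points.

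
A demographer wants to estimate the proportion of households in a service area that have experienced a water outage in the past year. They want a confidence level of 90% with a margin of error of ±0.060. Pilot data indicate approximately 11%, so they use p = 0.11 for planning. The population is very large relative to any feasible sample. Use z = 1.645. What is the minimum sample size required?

With p = 0.11, p(1−p) = 0.0979.
n = z²·p(1−p)/E² = 1.645² × 0.0979 / 0.060² = 2.7060 × 0.0979 / 0.003600 ≈ 73.59.
Rounding up gives n = 74.

74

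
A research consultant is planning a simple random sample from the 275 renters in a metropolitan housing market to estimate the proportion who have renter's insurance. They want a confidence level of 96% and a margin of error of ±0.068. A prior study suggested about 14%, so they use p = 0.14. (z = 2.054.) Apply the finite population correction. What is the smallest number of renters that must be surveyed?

79

Unadjusted: n₀ = 2.054² × 0.14 × 0.86 / 0.068² ≈ 109.85, so n₀ = 110.
Finite population correction with N = 275: n = n₀ / (1 + (n₀−1)/N) = 110 / (1 + 109/275) = 110 / 1.3964 ≈ 78.78.
Rounding up, n = 79.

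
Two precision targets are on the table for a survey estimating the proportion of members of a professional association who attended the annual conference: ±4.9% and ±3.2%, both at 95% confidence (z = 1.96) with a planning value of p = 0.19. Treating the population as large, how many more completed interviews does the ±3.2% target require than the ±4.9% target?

At ±4.9%: n = 1.96² × 0.1539 / 0.049² ≈ 246.24 → 247.
At ±3.2%: n = 1.96² × 0.1539 / 0.032² ≈ 577.37 → 578.
Additional respondents: 578 − 247 = 331.

331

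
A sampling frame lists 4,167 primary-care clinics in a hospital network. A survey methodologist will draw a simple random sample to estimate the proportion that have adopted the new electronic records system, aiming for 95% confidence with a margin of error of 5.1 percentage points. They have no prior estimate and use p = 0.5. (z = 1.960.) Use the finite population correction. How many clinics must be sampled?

340

Unadjusted: n₀ = 1.960² × 0.50 × 0.50 / 0.051² ≈ 369.24, so n₀ = 370.
Finite population correction with N = 4,167: n = n₀ / (1 + (n₀−1)/N) = 370 / (1 + 369/4167) = 370 / 1.0886 ≈ 339.90.
Rounding up, n = 340.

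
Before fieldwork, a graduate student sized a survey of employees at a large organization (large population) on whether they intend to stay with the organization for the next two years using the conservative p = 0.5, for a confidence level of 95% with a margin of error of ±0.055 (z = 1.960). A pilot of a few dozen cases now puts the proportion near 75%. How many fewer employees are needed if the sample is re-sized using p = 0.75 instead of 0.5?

79

Conservative (p = 0.5): n = 1.960² × 0.25 / 0.055² ≈ 317.49 → 318.
Using p = 0.75: p(1−p) = 0.1875, so n = 1.960² × 0.1875 / 0.055² ≈ 238.12 → 239.
Reduction: 318 − 239 = 79.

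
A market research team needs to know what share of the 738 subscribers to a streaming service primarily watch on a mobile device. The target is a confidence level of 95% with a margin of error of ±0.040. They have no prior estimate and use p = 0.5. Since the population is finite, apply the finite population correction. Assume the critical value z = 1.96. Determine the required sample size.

Unadjusted: n₀ = 1.96² × 0.50 × 0.50 / 0.040² ≈ 600.25, so n₀ = 601.
Finite population correction with N = 738: n = n₀ / (1 + (n₀−1)/N) = 601 / (1 + 600/738) = 601 / 1.8130 ≈ 331.49.
Rounding up, n = 332.

332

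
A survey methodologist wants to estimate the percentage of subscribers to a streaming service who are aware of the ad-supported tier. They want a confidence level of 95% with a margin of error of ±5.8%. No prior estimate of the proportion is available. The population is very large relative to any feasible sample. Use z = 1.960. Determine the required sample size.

286

With no prior estimate, use p = 0.5, giving p(1−p) = 0.25.
n = z²·p(1−p)/E² = 1.960² × 0.2500 / 0.058² = 3.8416 × 0.2500 / 0.003364 ≈ 285.49.
Rounding up gives n = 286.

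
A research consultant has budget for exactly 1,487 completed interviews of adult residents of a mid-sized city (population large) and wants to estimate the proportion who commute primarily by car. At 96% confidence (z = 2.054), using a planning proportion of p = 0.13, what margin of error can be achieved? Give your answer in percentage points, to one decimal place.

SE(p̂) = √[p(1−p)/n] = √[0.1131/1487] = 0.00872.
E = z × SE = 2.054 × 0.00872 = 0.01791, or 1.8 percentage points.

1.8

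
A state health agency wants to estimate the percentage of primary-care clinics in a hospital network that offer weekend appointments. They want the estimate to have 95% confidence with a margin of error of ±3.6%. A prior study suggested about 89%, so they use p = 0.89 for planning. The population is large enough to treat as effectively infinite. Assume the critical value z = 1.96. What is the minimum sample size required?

With p = 0.89, p(1−p) = 0.0979.
n = z²·p(1−p)/E² = 1.96² × 0.0979 / 0.036² = 3.8416 × 0.0979 / 0.001296 ≈ 290.19.
Rounding up gives n = 291.

291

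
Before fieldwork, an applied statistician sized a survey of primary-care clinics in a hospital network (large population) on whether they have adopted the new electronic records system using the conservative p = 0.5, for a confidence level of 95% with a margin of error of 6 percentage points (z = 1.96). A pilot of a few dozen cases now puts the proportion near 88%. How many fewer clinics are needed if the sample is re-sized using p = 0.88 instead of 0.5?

154

Conservative (p = 0.5): n = 1.96² × 0.25 / 0.060² ≈ 266.78 → 267.
Using p = 0.88: p(1−p) = 0.1056, so n = 1.96² × 0.1056 / 0.060² ≈ 112.69 → 113.
Reduction: 267 − 113 = 154.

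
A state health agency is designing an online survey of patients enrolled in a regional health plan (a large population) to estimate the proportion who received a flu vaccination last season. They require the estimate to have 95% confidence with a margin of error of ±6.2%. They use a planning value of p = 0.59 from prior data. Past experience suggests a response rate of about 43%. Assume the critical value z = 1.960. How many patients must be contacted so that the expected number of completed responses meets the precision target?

563

Completed interviews needed: n₀ = 1.960² × 0.2419 / 0.062² ≈ 241.75 → 242.
At a 43% response rate, contacts needed = 242 / 0.43 ≈ 562.79 → 563.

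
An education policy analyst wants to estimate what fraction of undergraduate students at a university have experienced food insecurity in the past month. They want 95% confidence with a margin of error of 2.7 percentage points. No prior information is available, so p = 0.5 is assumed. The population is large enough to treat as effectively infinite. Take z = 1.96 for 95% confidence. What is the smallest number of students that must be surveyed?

With p = 0.5, p(1−p) = 0.25.
n = z²·p(1−p)/E² = 1.96² × 0.2500 / 0.027² = 3.8416 × 0.2500 / 0.000729 ≈ 1317.42.
Rounding up gives n = 1318.

1318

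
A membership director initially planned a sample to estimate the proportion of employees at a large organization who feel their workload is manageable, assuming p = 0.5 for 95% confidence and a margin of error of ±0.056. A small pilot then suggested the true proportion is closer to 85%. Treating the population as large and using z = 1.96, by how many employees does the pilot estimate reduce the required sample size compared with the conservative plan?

Conservative (p = 0.5): n = 1.96² × 0.25 / 0.056² ≈ 306.25 → 307.
Using p = 0.85: p(1−p) = 0.1275, so n = 1.96² × 0.1275 / 0.056² ≈ 156.19 → 157.
Reduction: 307 − 157 = 150.

150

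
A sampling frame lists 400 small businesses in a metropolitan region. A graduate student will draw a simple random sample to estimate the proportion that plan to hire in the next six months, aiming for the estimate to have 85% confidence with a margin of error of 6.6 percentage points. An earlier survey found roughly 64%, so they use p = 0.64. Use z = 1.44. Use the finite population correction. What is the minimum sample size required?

Unadjusted: n₀ = 1.44² × 0.64 × 0.36 / 0.066² ≈ 109.68, so n₀ = 110.
Finite population correction with N = 400: n = n₀ / (1 + (n₀−1)/N) = 110 / (1 + 109/400) = 110 / 1.2725 ≈ 86.44.
Rounding up, n = 87.

87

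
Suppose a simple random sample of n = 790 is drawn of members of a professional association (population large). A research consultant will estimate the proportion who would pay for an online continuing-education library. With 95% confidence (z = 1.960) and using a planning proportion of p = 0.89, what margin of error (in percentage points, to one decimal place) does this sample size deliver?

2.2

SE(p̂) = √[p(1−p)/n] = √[0.0979/790] = 0.01113.
E = z × SE = 1.960 × 0.01113 = 0.02182, or 2.2 percentage points.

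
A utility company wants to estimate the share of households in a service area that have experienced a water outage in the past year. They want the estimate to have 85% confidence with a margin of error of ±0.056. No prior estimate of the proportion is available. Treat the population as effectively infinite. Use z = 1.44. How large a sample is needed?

With no prior estimate, use p = 0.5, giving p(1−p) = 0.25.
n = z²·p(1−p)/E² = 1.44² × 0.2500 / 0.056² = 2.0736 × 0.2500 / 0.003136 ≈ 165.31.
Rounding up gives n = 166.

166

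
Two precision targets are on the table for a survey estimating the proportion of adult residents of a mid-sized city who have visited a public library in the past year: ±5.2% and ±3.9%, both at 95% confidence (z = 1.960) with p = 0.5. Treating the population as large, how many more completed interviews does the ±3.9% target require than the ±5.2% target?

At ±5.2%: n = 1.960² × 0.2500 / 0.052² ≈ 355.18 → 356.
At ±3.9%: n = 1.960² × 0.2500 / 0.039² ≈ 631.43 → 632.
Additional respondents: 632 − 356 = 276.

276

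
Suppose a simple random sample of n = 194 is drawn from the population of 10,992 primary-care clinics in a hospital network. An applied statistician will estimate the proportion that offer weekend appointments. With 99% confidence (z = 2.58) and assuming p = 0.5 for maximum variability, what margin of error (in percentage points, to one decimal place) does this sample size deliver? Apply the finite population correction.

Finite-population factor: (N−n)/(N−1) = (10992−194)/(10992−1) = 0.9824.
SE(p̂) = √[p(1−p)/n · (N−n)/(N−1)] = √[0.2500/194 × 0.9824] = 0.03558.
E = z × SE = 2.58 × 0.03558 = 0.09180 ≈ 9.2 percentage points.

9.2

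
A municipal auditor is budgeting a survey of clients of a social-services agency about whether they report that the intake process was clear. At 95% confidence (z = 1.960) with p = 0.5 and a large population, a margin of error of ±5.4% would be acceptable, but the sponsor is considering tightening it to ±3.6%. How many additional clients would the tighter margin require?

At ±5.4%: n = 1.960² × 0.2500 / 0.054² ≈ 329.36 → 330.
At ±3.6%: n = 1.960² × 0.2500 / 0.036² ≈ 741.05 → 742.
Additional respondents: 742 − 330 = 412.

412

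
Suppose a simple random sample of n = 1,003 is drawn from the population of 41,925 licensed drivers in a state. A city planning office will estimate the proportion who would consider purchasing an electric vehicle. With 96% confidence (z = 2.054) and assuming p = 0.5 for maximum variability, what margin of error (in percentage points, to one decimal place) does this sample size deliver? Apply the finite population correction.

Finite-population factor: (N−n)/(N−1) = (41925−1003)/(41925−1) = 0.9761.
SE(p̂) = √[p(1−p)/n · (N−n)/(N−1)] = √[0.2500/1003 × 0.9761] = 0.01560.
E = z × SE = 2.054 × 0.01560 = 0.03204 ≈ 3.2 percentage points.

3.2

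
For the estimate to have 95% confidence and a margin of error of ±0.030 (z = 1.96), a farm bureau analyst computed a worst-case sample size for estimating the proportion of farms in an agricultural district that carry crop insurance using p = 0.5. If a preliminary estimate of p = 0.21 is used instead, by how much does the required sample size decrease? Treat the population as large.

359

Conservative (p = 0.5): n = 1.96² × 0.25 / 0.030² ≈ 1067.11 → 1068.
Using p = 0.21: p(1−p) = 0.1659, so n = 1.96² × 0.1659 / 0.030² ≈ 708.13 → 709.
Reduction: 1068 − 709 = 359.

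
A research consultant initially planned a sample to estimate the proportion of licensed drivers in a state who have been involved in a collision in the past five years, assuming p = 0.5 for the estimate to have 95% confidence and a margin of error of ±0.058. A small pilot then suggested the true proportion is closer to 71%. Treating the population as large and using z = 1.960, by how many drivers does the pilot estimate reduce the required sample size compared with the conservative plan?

Conservative (p = 0.5): n = 1.960² × 0.25 / 0.058² ≈ 285.49 → 286.
Using p = 0.71: p(1−p) = 0.2059, so n = 1.960² × 0.2059 / 0.058² ≈ 235.13 → 236.
Reduction: 286 − 236 = 50.

50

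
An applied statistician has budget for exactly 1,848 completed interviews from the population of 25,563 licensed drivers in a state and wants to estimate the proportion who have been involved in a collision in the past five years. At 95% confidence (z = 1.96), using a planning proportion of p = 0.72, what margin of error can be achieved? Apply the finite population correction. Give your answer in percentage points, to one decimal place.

2.0

Finite-population factor: (N−n)/(N−1) = (25563−1848)/(25563−1) = 0.9277.
SE(p̂) = √[p(1−p)/n · (N−n)/(N−1)] = √[0.2016/1848 × 0.9277] = 0.01006.
E = z × SE = 1.96 × 0.01006 = 0.01972 ≈ 2.0 percentage points.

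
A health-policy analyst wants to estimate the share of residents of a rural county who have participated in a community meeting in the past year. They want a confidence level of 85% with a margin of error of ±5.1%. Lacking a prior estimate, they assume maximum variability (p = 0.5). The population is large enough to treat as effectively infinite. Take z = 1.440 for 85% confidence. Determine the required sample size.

200

With p = 0.5, p(1−p) = 0.25.
n = z²·p(1−p)/E² = 1.440² × 0.2500 / 0.051² = 2.0736 × 0.2500 / 0.002601 ≈ 199.31.
Rounding up gives n = 200.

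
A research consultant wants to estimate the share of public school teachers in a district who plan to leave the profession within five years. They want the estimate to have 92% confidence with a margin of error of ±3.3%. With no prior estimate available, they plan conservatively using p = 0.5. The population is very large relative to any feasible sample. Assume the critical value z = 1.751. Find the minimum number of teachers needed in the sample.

704

With p = 0.5, p(1−p) = 0.25.
n = z²·p(1−p)/E² = 1.751² × 0.2500 / 0.033² = 3.0660 × 0.2500 / 0.001089 ≈ 703.86.
Rounding up gives n = 704.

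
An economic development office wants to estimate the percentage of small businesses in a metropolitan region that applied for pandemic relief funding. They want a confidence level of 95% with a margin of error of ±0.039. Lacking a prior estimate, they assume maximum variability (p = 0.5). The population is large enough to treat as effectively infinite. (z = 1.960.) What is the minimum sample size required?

632

With p = 0.5, p(1−p) = 0.25.
n = z²·p(1−p)/E² = 1.960² × 0.2500 / 0.039² = 3.8416 × 0.2500 / 0.001521 ≈ 631.43.
Rounding up gives n = 632.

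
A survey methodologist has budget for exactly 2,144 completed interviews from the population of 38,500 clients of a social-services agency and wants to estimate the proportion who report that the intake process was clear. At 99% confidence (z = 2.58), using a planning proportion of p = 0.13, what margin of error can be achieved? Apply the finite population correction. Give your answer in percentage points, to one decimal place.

Finite-population factor: (N−n)/(N−1) = (38500−2144)/(38500−1) = 0.9443.
SE(p̂) = √[p(1−p)/n · (N−n)/(N−1)] = √[0.1131/2144 × 0.9443] = 0.00706.
E = z × SE = 2.58 × 0.00706 = 0.01821 ≈ 1.8 percentage points.

1.8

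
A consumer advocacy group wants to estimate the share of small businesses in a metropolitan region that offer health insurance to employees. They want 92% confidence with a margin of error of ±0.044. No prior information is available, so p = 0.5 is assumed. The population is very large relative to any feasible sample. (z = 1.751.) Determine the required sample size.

With p = 0.5, p(1−p) = 0.25.
n = z²·p(1−p)/E² = 1.751² × 0.2500 / 0.044² = 3.0660 × 0.2500 / 0.001936 ≈ 395.92.
Rounding up gives n = 396.

396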